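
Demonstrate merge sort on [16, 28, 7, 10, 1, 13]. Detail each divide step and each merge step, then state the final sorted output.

Merge sort trace:

Split: [16, 28, 7, 10, 1, 13] -> [16, 28, 7] and [10, 1, 13]
  Split: [16, 28, 7] -> [16] and [28, 7]
    Split: [28, 7] -> [28] and [7]
    Merge: [28] + [7] -> [7, 28]
  Merge: [16] + [7, 28] -> [7, 16, 28]
  Split: [10, 1, 13] -> [10] and [1, 13]
    Split: [1, 13] -> [1] and [13]
    Merge: [1] + [13] -> [1, 13]
  Merge: [10] + [1, 13] -> [1, 10, 13]
Merge: [7, 16, 28] + [1, 10, 13] -> [1, 7, 10, 13, 16, 28]

Final sorted array: [1, 7, 10, 13, 16, 28]

The merge sort proceeds by recursively splitting the array and merging sorted halves.
After all merges, the sorted array is [1, 7, 10, 13, 16, 28].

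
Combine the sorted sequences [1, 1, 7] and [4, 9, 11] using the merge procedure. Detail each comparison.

Merging process:

Compare 1 vs 4: take 1 from left. Merged: [1]
Compare 1 vs 4: take 1 from left. Merged: [1, 1]
Compare 7 vs 4: take 4 from right. Merged: [1, 1, 4]
Compare 7 vs 9: take 7 from left. Merged: [1, 1, 4, 7]
Append remaining from right: [9, 11]. Merged: [1, 1, 4, 7, 9, 11]

Final merged array: [1, 1, 4, 7, 9, 11]
Total comparisons: 4

The merged array is [1, 1, 4, 7, 9, 11], requiring 4 comparisons. The merge step runs in O(n) time where n is the total number of elements.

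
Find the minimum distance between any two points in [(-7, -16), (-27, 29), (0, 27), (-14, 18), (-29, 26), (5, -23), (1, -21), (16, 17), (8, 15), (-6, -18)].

Computing all pairwise distances among 10 points:

d((-7, -16), (-27, 29)) = 49.2443
d((-7, -16), (0, 27)) = 43.566
d((-7, -16), (-14, 18)) = 34.7131
d((-7, -16), (-29, 26)) = 47.4131
d((-7, -16), (5, -23)) = 13.8924
d((-7, -16), (1, -21)) = 9.434
d((-7, -16), (16, 17)) = 40.2244
d((-7, -16), (8, 15)) = 34.4384
d((-7, -16), (-6, -18)) = 2.2361 <-- minimum
d((-27, 29), (0, 27)) = 27.074
d((-27, 29), (-14, 18)) = 17.0294
d((-27, 29), (-29, 26)) = 3.6056
d((-27, 29), (5, -23)) = 61.0574
d((-27, 29), (1, -21)) = 57.3062
d((-27, 29), (16, 17)) = 44.643
d((-27, 29), (8, 15)) = 37.6962
d((-27, 29), (-6, -18)) = 51.4782
d((0, 27), (-14, 18)) = 16.6433
d((0, 27), (-29, 26)) = 29.0172
d((0, 27), (5, -23)) = 50.2494
d((0, 27), (1, -21)) = 48.0104
d((0, 27), (16, 17)) = 18.868
d((0, 27), (8, 15)) = 14.4222
d((0, 27), (-6, -18)) = 45.3982
d((-14, 18), (-29, 26)) = 17.0
d((-14, 18), (5, -23)) = 45.1885
d((-14, 18), (1, -21)) = 41.7852
d((-14, 18), (16, 17)) = 30.0167
d((-14, 18), (8, 15)) = 22.2036
d((-14, 18), (-6, -18)) = 36.8782
d((-29, 26), (5, -23)) = 59.6406
d((-29, 26), (1, -21)) = 55.7584
d((-29, 26), (16, 17)) = 45.8912
d((-29, 26), (8, 15)) = 38.6005
d((-29, 26), (-6, -18)) = 49.6488
d((5, -23), (1, -21)) = 4.4721
d((5, -23), (16, 17)) = 41.4849
d((5, -23), (8, 15)) = 38.1182
d((5, -23), (-6, -18)) = 12.083
d((1, -21), (16, 17)) = 40.8534
d((1, -21), (8, 15)) = 36.6742
d((1, -21), (-6, -18)) = 7.6158
d((16, 17), (8, 15)) = 8.2462
d((16, 17), (-6, -18)) = 41.3401
d((8, 15), (-6, -18)) = 35.8469

Closest pair: (-7, -16) and (-6, -18) with distance 2.2361

The closest pair is (-7, -16) and (-6, -18) with Euclidean distance 2.2361. For 10 points, brute-force pairwise comparison is shown above. For large n, the divide-and-conquer algorithm (sort by x, recurse on halves, check the dividing strip) achieves O(n log n).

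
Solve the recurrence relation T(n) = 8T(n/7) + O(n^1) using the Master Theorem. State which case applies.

Master Theorem for T(n) = 8T(n/7) + O(n^1):

a = 8, b = 7, c = 1
log_b(a) = log_7(8) = 1.0686

Case 1: c = 1 < log_7(8) = 1.0686
T(n) = O(n^(log_7 8))

For T(n) = 8T(n/7) + O(n^1): log_7(8) = 1.0686. This is Case 1 of the Master Theorem (c < log_b(a), work dominated by leaves), giving O(n^(log_7 8)).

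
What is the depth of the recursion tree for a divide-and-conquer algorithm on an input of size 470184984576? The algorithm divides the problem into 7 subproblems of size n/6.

For divide and conquer with division factor 6:

Problem sizes at each level:
Level 0: 470184984576
Level 1: 78364164096
Level 2: 13060694016
Level 3: 2176782336
Level 4: 362797056
Level 5: 60466176
Level 6: 10077696
Level 7: 1679616
Level 8: 279936
Level 9: 46656
Level 10: 7776
Level 11: 1296
Level 12: 216
Level 13: 36
Level 14: 6
Level 15: 1

The root is level 0 and the size-1 base case is level 15 (the tree spans levels 0 through 15, i.e. 16 levels counting the root), so the depth is the number of divisions: log_6(470184984576) = 15

The recursion tree depth is log_6(470184984576) = 15. At each level, the problem size is divided by 6, so it takes 15 divisions to reduce to a base case of size 1. The algorithm makes 7 recursive calls at each level.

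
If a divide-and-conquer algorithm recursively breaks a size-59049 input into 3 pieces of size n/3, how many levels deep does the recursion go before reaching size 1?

For divide and conquer with division factor 3:

Problem sizes at each level:
Level 0: 59049
Level 1: 19683
Level 2: 6561
Level 3: 2187
Level 4: 729
Level 5: 243
Level 6: 81
Level 7: 27
Level 8: 9
Level 9: 3
Level 10: 1

The root is level 0 and the size-1 base case is level 10 (the tree spans levels 0 through 10, i.e. 11 levels counting the root), so the depth is the number of divisions: log_3(59049) = 10

The recursion tree depth is log_3(59049) = 10. At each level, the problem size is divided by 3, so it takes 10 divisions to reduce to a base case of size 1. The algorithm makes 3 recursive calls at each level.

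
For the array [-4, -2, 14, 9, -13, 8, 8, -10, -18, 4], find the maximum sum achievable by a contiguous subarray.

Using Kadane's algorithm on [-4, -2, 14, 9, -13, 8, 8, -10, -18, 4]:

Scanning through the array:
Position 1 (value -2): max_ending_here = -2, max_so_far = -2
Position 2 (value 14): max_ending_here = 14, max_so_far = 14
Position 3 (value 9): max_ending_here = 23, max_so_far = 23
Position 4 (value -13): max_ending_here = 10, max_so_far = 23
Position 5 (value 8): max_ending_here = 18, max_so_far = 23
Position 6 (value 8): max_ending_here = 26, max_so_far = 26
Position 7 (value -10): max_ending_here = 16, max_so_far = 26
Position 8 (value -18): max_ending_here = -2, max_so_far = 26
Position 9 (value 4): max_ending_here = 4, max_so_far = 26

Maximum subarray: [14, 9, -13, 8, 8]
Maximum sum: 26

The maximum subarray is [14, 9, -13, 8, 8] with sum 26. This subarray runs from index 2 to index 6.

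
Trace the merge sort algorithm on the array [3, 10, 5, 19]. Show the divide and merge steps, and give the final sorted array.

Merge sort trace:

Split: [3, 10, 5, 19] -> [3, 10] and [5, 19]
  Split: [3, 10] -> [3] and [10]
  Merge: [3] + [10] -> [3, 10]
  Split: [5, 19] -> [5] and [19]
  Merge: [5] + [19] -> [5, 19]
Merge: [3, 10] + [5, 19] -> [3, 5, 10, 19]

Final sorted array: [3, 5, 10, 19]

The merge sort proceeds by recursively splitting the array and merging sorted halves.
After all merges, the sorted array is [3, 5, 10, 19].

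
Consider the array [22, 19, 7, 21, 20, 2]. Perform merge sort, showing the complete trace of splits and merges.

Merge sort trace:

Split: [22, 19, 7, 21, 20, 2] -> [22, 19, 7] and [21, 20, 2]
  Split: [22, 19, 7] -> [22] and [19, 7]
    Split: [19, 7] -> [19] and [7]
    Merge: [19] + [7] -> [7, 19]
  Merge: [22] + [7, 19] -> [7, 19, 22]
  Split: [21, 20, 2] -> [21] and [20, 2]
    Split: [20, 2] -> [20] and [2]
    Merge: [20] + [2] -> [2, 20]
  Merge: [21] + [2, 20] -> [2, 20, 21]
Merge: [7, 19, 22] + [2, 20, 21] -> [2, 7, 19, 20, 21, 22]

Final sorted array: [2, 7, 19, 20, 21, 22]

The merge sort proceeds by recursively splitting the array and merging sorted halves.
After all merges, the sorted array is [2, 7, 19, 20, 21, 22].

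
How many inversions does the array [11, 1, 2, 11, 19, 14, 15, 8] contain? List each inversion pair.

Finding inversions in [11, 1, 2, 11, 19, 14, 15, 8]:

(0, 1): arr[0]=11 > arr[1]=1
(0, 2): arr[0]=11 > arr[2]=2
(0, 7): arr[0]=11 > arr[7]=8
(3, 7): arr[3]=11 > arr[7]=8
(4, 5): arr[4]=19 > arr[5]=14
(4, 6): arr[4]=19 > arr[6]=15
(4, 7): arr[4]=19 > arr[7]=8
(5, 7): arr[5]=14 > arr[7]=8
(6, 7): arr[6]=15 > arr[7]=8

Total inversions: 9

The array has 9 inversion(s): (0,1), (0,2), (0,7), (3,7), (4,5), (4,6), (4,7), (5,7), (6,7). Each pair (i,j) satisfies i < j and arr[i] > arr[j].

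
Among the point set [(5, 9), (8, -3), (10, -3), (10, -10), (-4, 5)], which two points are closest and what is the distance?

Computing all pairwise distances among 5 points:

d((5, 9), (8, -3)) = 12.3693
d((5, 9), (10, -3)) = 13.0
d((5, 9), (10, -10)) = 19.6469
d((5, 9), (-4, 5)) = 9.8489
d((8, -3), (10, -3)) = 2.0 <-- minimum
d((8, -3), (10, -10)) = 7.2801
d((8, -3), (-4, 5)) = 14.4222
d((10, -3), (10, -10)) = 7.0
d((10, -3), (-4, 5)) = 16.1245
d((10, -10), (-4, 5)) = 20.5183

Closest pair: (8, -3) and (10, -3) with distance 2.0

The closest pair is (8, -3) and (10, -3) with Euclidean distance 2.0. For 5 points, brute-force pairwise comparison is shown above. For large n, the divide-and-conquer algorithm (sort by x, recurse on halves, check the dividing strip) achieves O(n log n).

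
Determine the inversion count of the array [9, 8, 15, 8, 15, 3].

Finding inversions in [9, 8, 15, 8, 15, 3]:

(0, 1): arr[0]=9 > arr[1]=8
(0, 3): arr[0]=9 > arr[3]=8
(0, 5): arr[0]=9 > arr[5]=3
(1, 5): arr[1]=8 > arr[5]=3
(2, 3): arr[2]=15 > arr[3]=8
(2, 5): arr[2]=15 > arr[5]=3
(3, 5): arr[3]=8 > arr[5]=3
(4, 5): arr[4]=15 > arr[5]=3

Total inversions: 8

The array has 8 inversion(s): (0,1), (0,3), (0,5), (1,5), (2,3), (2,5), (3,5), (4,5). Each pair (i,j) satisfies i < j and arr[i] > arr[j].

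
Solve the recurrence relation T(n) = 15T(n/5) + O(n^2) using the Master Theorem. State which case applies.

Master Theorem for T(n) = 15T(n/5) + O(n^2):

a = 15, b = 5, c = 2
log_b(a) = log_5(15) = 1.6826

Case 3: c = 2 > log_5(15) = 1.6826
T(n) = O(n^2) = O(n^2)

For T(n) = 15T(n/5) + O(n^2): log_5(15) = 1.6826. This is Case 3 of the Master Theorem (c > log_b(a), work dominated by root), giving O(n^2).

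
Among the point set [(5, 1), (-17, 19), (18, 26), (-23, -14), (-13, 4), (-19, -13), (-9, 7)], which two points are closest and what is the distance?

Computing all pairwise distances among 7 points:

d((5, 1), (-17, 19)) = 28.4253
d((5, 1), (18, 26)) = 28.178
d((5, 1), (-23, -14)) = 31.7648
d((5, 1), (-13, 4)) = 18.2483
d((5, 1), (-19, -13)) = 27.7849
d((5, 1), (-9, 7)) = 15.2315
d((-17, 19), (18, 26)) = 35.6931
d((-17, 19), (-23, -14)) = 33.541
d((-17, 19), (-13, 4)) = 15.5242
d((-17, 19), (-19, -13)) = 32.0624
d((-17, 19), (-9, 7)) = 14.4222
d((18, 26), (-23, -14)) = 57.28
d((18, 26), (-13, 4)) = 38.0132
d((18, 26), (-19, -13)) = 53.7587
d((18, 26), (-9, 7)) = 33.0151
d((-23, -14), (-13, 4)) = 20.5913
d((-23, -14), (-19, -13)) = 4.1231 <-- minimum
d((-23, -14), (-9, 7)) = 25.2389
d((-13, 4), (-19, -13)) = 18.0278
d((-13, 4), (-9, 7)) = 5.0
d((-19, -13), (-9, 7)) = 22.3607

Closest pair: (-23, -14) and (-19, -13) with distance 4.1231

The closest pair is (-23, -14) and (-19, -13) with Euclidean distance 4.1231. For 7 points, brute-force pairwise comparison is shown above. For large n, the divide-and-conquer algorithm (sort by x, recurse on halves, check the dividing strip) achieves O(n log n).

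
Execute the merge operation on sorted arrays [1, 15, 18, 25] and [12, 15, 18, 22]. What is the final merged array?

Merging process:

Compare 1 vs 12: take 1 from left. Merged: [1]
Compare 15 vs 12: take 12 from right. Merged: [1, 12]
Compare 15 vs 15: take 15 from left. Merged: [1, 12, 15]
Compare 18 vs 15: take 15 from right. Merged: [1, 12, 15, 15]
Compare 18 vs 18: take 18 from left. Merged: [1, 12, 15, 15, 18]
Compare 25 vs 18: take 18 from right. Merged: [1, 12, 15, 15, 18, 18]
Compare 25 vs 22: take 22 from right. Merged: [1, 12, 15, 15, 18, 18, 22]
Append remaining from left: [25]. Merged: [1, 12, 15, 15, 18, 18, 22, 25]

Final merged array: [1, 12, 15, 15, 18, 18, 22, 25]
Total comparisons: 7

The merged array is [1, 12, 15, 15, 18, 18, 22, 25], requiring 7 comparisons. The merge step runs in O(n) time where n is the total number of elements.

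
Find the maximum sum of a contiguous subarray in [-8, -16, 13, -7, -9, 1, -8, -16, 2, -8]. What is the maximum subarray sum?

Using Kadane's algorithm on [-8, -16, 13, -7, -9, 1, -8, -16, 2, -8]:

Scanning through the array:
Position 1 (value -16): max_ending_here = -16, max_so_far = -8
Position 2 (value 13): max_ending_here = 13, max_so_far = 13
Position 3 (value -7): max_ending_here = 6, max_so_far = 13
Position 4 (value -9): max_ending_here = -3, max_so_far = 13
Position 5 (value 1): max_ending_here = 1, max_so_far = 13
Position 6 (value -8): max_ending_here = -7, max_so_far = 13
Position 7 (value -16): max_ending_here = -16, max_so_far = 13
Position 8 (value 2): max_ending_here = 2, max_so_far = 13
Position 9 (value -8): max_ending_here = -6, max_so_far = 13

Maximum subarray: [13]
Maximum sum: 13

The maximum subarray is [13] with sum 13. This subarray runs from index 2 to index 2.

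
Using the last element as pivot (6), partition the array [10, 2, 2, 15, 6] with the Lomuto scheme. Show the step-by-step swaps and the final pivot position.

Lomuto partition with pivot = 6:

Initial array: [10, 2, 2, 15, 6]

arr[0]=10 > 6: no swap
arr[1]=2 <= 6: swap with position 0, array becomes [2, 10, 2, 15, 6]
arr[2]=2 <= 6: swap with position 1, array becomes [2, 2, 10, 15, 6]
arr[3]=15 > 6: no swap

Place pivot at position 2: [2, 2, 6, 15, 10]
Pivot position: 2

After partitioning with pivot 6, the array becomes [2, 2, 6, 15, 10]. The pivot is placed at index 2. All elements to the left of the pivot are <= 6, and all elements to the right are > 6.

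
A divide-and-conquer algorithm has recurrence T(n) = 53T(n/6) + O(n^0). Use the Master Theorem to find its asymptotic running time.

Master Theorem for T(n) = 53T(n/6) + O(n^0):

a = 53, b = 6, c = 0
log_b(a) = log_6(53) = 2.2159

Case 1: c = 0 < log_6(53) = 2.2159
T(n) = O(n^(log_6 53))

For T(n) = 53T(n/6) + O(n^0): log_6(53) = 2.2159. This is Case 1 of the Master Theorem (c < log_b(a), work dominated by leaves), giving O(n^(log_6 53)).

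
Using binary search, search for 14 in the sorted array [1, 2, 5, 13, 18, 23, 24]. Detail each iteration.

Binary search for 14 in [1, 2, 5, 13, 18, 23, 24]:

lo=0, hi=6, mid=3, arr[mid]=13 -> 13 < 14, search right half
lo=4, hi=6, mid=5, arr[mid]=23 -> 23 > 14, search left half
lo=4, hi=4, mid=4, arr[mid]=18 -> 18 > 14, search left half
lo=4 > hi=3, target 14 not found

Binary search determines that 14 is not in the array after 3 comparisons. The search space was exhausted without finding the target.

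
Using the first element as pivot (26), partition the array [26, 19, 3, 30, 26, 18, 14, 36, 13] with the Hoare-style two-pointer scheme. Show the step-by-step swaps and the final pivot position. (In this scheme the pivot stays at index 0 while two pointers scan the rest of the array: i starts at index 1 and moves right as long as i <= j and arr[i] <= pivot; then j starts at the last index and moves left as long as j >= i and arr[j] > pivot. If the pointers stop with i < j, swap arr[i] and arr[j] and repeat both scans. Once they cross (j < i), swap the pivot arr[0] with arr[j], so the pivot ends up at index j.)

Hoare-style two-pointer partition with pivot = 26:

Initial array: [26, 19, 3, 30, 26, 18, 14, 36, 13]

Pointers start at i = 1, j = 8.
i stops at index 3 (arr[3]=30 > 26), j stops at index 8 (arr[8]=13 <= 26): swap arr[3] and arr[8], array becomes [26, 19, 3, 13, 26, 18, 14, 36, 30]
i ends at 7, j ends at 6: the pointers have crossed (j < i), so scanning stops.

Swap pivot arr[0] with arr[6] to place pivot at position 6: [14, 19, 3, 13, 26, 18, 26, 36, 30]
Pivot position: 6

After partitioning with pivot 26, the array becomes [14, 19, 3, 13, 26, 18, 26, 36, 30]. The pivot is placed at index 6. All elements to the left of the pivot are <= 26, and all elements to the right are > 26.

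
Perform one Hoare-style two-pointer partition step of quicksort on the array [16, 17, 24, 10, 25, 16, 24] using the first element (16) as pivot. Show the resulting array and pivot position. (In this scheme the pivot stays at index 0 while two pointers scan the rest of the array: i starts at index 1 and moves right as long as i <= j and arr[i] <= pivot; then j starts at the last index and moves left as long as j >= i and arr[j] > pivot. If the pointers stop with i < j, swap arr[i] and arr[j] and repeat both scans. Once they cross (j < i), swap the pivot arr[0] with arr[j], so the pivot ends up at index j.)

Hoare-style two-pointer partition with pivot = 16:

Initial array: [16, 17, 24, 10, 25, 16, 24]

Pointers start at i = 1, j = 6.
i stops at index 1 (arr[1]=17 > 16), j stops at index 5 (arr[5]=16 <= 16): swap arr[1] and arr[5], array becomes [16, 16, 24, 10, 25, 17, 24]
i stops at index 2 (arr[2]=24 > 16), j stops at index 3 (arr[3]=10 <= 16): swap arr[2] and arr[3], array becomes [16, 16, 10, 24, 25, 17, 24]
i ends at 3, j ends at 2: the pointers have crossed (j < i), so scanning stops.

Swap pivot arr[0] with arr[2] to place pivot at position 2: [10, 16, 16, 24, 25, 17, 24]
Pivot position: 2

After partitioning with pivot 16, the array becomes [10, 16, 16, 24, 25, 17, 24]. The pivot is placed at index 2. All elements to the left of the pivot are <= 16, and all elements to the right are > 16.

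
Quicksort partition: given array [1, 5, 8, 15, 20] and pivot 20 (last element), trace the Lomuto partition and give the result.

Lomuto partition with pivot = 20:

Initial array: [1, 5, 8, 15, 20]

arr[0]=1 <= 20: swap with position 0, array becomes [1, 5, 8, 15, 20]
arr[1]=5 <= 20: swap with position 1, array becomes [1, 5, 8, 15, 20]
arr[2]=8 <= 20: swap with position 2, array becomes [1, 5, 8, 15, 20]
arr[3]=15 <= 20: swap with position 3, array becomes [1, 5, 8, 15, 20]

Place pivot at position 4: [1, 5, 8, 15, 20]
Pivot position: 4

After partitioning with pivot 20, the array becomes [1, 5, 8, 15, 20]. The pivot is placed at index 4. All elements to the left of the pivot are <= 20, and all elements to the right are > 20.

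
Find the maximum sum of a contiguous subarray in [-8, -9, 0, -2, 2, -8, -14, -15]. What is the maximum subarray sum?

Using Kadane's algorithm on [-8, -9, 0, -2, 2, -8, -14, -15]:

Scanning through the array:
Position 1 (value -9): max_ending_here = -9, max_so_far = -8
Position 2 (value 0): max_ending_here = 0, max_so_far = 0
Position 3 (value -2): max_ending_here = -2, max_so_far = 0
Position 4 (value 2): max_ending_here = 2, max_so_far = 2
Position 5 (value -8): max_ending_here = -6, max_so_far = 2
Position 6 (value -14): max_ending_here = -14, max_so_far = 2
Position 7 (value -15): max_ending_here = -15, max_so_far = 2

Maximum subarray: [2]
Maximum sum: 2

The maximum subarray is [2] with sum 2. This subarray runs from index 4 to index 4.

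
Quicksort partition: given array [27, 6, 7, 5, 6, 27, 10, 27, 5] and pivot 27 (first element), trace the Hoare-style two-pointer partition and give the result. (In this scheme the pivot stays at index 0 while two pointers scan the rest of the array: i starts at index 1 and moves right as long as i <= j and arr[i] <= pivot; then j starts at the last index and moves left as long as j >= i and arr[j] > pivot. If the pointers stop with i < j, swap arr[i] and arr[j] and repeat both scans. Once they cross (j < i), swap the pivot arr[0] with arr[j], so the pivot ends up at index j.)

Hoare-style two-pointer partition with pivot = 27:

Initial array: [27, 6, 7, 5, 6, 27, 10, 27, 5]

Pointers start at i = 1, j = 8.
i ends at 9, j ends at 8: the pointers have crossed (j < i), so scanning stops.

Swap pivot arr[0] with arr[8] to place pivot at position 8: [5, 6, 7, 5, 6, 27, 10, 27, 27]
Pivot position: 8

After partitioning with pivot 27, the array becomes [5, 6, 7, 5, 6, 27, 10, 27, 27]. The pivot is placed at index 8. All elements to the left of the pivot are <= 27, and all elements to the right are > 27.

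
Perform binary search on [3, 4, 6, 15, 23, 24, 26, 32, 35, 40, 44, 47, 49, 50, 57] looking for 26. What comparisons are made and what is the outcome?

Binary search for 26 in [3, 4, 6, 15, 23, 24, 26, 32, 35, 40, 44, 47, 49, 50, 57]:

lo=0, hi=14, mid=7, arr[mid]=32 -> 32 > 26, search left half
lo=0, hi=6, mid=3, arr[mid]=15 -> 15 < 26, search right half
lo=4, hi=6, mid=5, arr[mid]=24 -> 24 < 26, search right half
lo=6, hi=6, mid=6, arr[mid]=26 -> Found target at index 6!

Binary search finds 26 at index 6 after 4 comparisons. The search repeatedly halves the search space by comparing with the middle element.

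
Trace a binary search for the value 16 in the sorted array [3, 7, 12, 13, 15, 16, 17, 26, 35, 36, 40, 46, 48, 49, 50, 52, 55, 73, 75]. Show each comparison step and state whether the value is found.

Binary search for 16 in [3, 7, 12, 13, 15, 16, 17, 26, 35, 36, 40, 46, 48, 49, 50, 52, 55, 73, 75]:

lo=0, hi=18, mid=9, arr[mid]=36 -> 36 > 16, search left half
lo=0, hi=8, mid=4, arr[mid]=15 -> 15 < 16, search right half
lo=5, hi=8, mid=6, arr[mid]=17 -> 17 > 16, search left half
lo=5, hi=5, mid=5, arr[mid]=16 -> Found target at index 5!

Binary search finds 16 at index 5 after 4 comparisons. The search repeatedly halves the search space by comparing with the middle element.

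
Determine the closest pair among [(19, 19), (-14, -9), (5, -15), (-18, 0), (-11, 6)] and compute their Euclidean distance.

Computing all pairwise distances among 5 points:

d((19, 19), (-14, -9)) = 43.2782
d((19, 19), (5, -15)) = 36.7696
d((19, 19), (-18, 0)) = 41.5933
d((19, 19), (-11, 6)) = 32.6956
d((-14, -9), (5, -15)) = 19.9249
d((-14, -9), (-18, 0)) = 9.8489
d((-14, -9), (-11, 6)) = 15.2971
d((5, -15), (-18, 0)) = 27.4591
d((5, -15), (-11, 6)) = 26.4008
d((-18, 0), (-11, 6)) = 9.2195 <-- minimum

Closest pair: (-18, 0) and (-11, 6) with distance 9.2195

The closest pair is (-18, 0) and (-11, 6) with Euclidean distance 9.2195. For 5 points, brute-force pairwise comparison is shown above. For large n, the divide-and-conquer algorithm (sort by x, recurse on halves, check the dividing strip) achieves O(n log n).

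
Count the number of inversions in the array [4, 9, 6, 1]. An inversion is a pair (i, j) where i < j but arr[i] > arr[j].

Finding inversions in [4, 9, 6, 1]:

(0, 3): arr[0]=4 > arr[3]=1
(1, 2): arr[1]=9 > arr[2]=6
(1, 3): arr[1]=9 > arr[3]=1
(2, 3): arr[2]=6 > arr[3]=1

Total inversions: 4

The array has 4 inversion(s): (0,3), (1,2), (1,3), (2,3). Each pair (i,j) satisfies i < j and arr[i] > arr[j].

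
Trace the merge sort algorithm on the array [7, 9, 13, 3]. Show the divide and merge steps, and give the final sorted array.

Merge sort trace:

Split: [7, 9, 13, 3] -> [7, 9] and [13, 3]
  Split: [7, 9] -> [7] and [9]
  Merge: [7] + [9] -> [7, 9]
  Split: [13, 3] -> [13] and [3]
  Merge: [13] + [3] -> [3, 13]
Merge: [7, 9] + [3, 13] -> [3, 7, 9, 13]

Final sorted array: [3, 7, 9, 13]

The merge sort proceeds by recursively splitting the array and merging sorted halves.
After all merges, the sorted array is [3, 7, 9, 13].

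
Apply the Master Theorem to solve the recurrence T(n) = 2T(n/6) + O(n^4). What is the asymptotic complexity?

Master Theorem for T(n) = 2T(n/6) + O(n^4):

a = 2, b = 6, c = 4
log_b(a) = log_6(2) = 0.3869

Case 3: c = 4 > log_6(2) = 0.3869
T(n) = O(n^4) = O(n^4)

For T(n) = 2T(n/6) + O(n^4): log_6(2) = 0.3869. This is Case 3 of the Master Theorem (c > log_b(a), work dominated by root), giving O(n^4).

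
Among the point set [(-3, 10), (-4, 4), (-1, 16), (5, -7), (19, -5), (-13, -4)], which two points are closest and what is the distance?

Computing all pairwise distances among 6 points:

d((-3, 10), (-4, 4)) = 6.0828 <-- minimum
d((-3, 10), (-1, 16)) = 6.3246
d((-3, 10), (5, -7)) = 18.7883
d((-3, 10), (19, -5)) = 26.6271
d((-3, 10), (-13, -4)) = 17.2047
d((-4, 4), (-1, 16)) = 12.3693
d((-4, 4), (5, -7)) = 14.2127
d((-4, 4), (19, -5)) = 24.6982
d((-4, 4), (-13, -4)) = 12.0416
d((-1, 16), (5, -7)) = 23.7697
d((-1, 16), (19, -5)) = 29.0
d((-1, 16), (-13, -4)) = 23.3238
d((5, -7), (19, -5)) = 14.1421
d((5, -7), (-13, -4)) = 18.2483
d((19, -5), (-13, -4)) = 32.0156

Closest pair: (-3, 10) and (-4, 4) with distance 6.0828

The closest pair is (-3, 10) and (-4, 4) with Euclidean distance 6.0828. For 6 points, brute-force pairwise comparison is shown above. For large n, the divide-and-conquer algorithm (sort by x, recurse on halves, check the dividing strip) achieves O(n log n).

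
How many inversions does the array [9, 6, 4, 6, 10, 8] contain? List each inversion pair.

Finding inversions in [9, 6, 4, 6, 10, 8]:

(0, 1): arr[0]=9 > arr[1]=6
(0, 2): arr[0]=9 > arr[2]=4
(0, 3): arr[0]=9 > arr[3]=6
(0, 5): arr[0]=9 > arr[5]=8
(1, 2): arr[1]=6 > arr[2]=4
(4, 5): arr[4]=10 > arr[5]=8

Total inversions: 6

The array has 6 inversion(s): (0,1), (0,2), (0,3), (0,5), (1,2), (4,5). Each pair (i,j) satisfies i < j and arr[i] > arr[j].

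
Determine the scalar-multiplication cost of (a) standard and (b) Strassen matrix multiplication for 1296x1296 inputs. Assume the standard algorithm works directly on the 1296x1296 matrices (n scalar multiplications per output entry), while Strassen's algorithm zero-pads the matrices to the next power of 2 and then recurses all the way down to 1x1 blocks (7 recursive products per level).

Matrix multiplication for 1296x1296 matrices:

Strassen's algorithm requires power-of-2 dimensions. Pad 1296x1296 to 2048x2048 (next power of 2).

Standard algorithm: 1296^3 = 2176782336 multiplications
Strassen's algorithm: 7^(log2(2048)) = 7^11 = 1977326743 multiplications
Savings: 2176782336 - 1977326743 = 199455593 multiplications

Standard: 2176782336 multiplications (1296^3). Strassen: 1977326743 multiplications (7^11, after padding to 2048x2048). Strassen reduces 8 recursive multiplications to 7 at each level.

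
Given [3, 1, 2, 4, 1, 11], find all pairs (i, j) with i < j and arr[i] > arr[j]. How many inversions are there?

Finding inversions in [3, 1, 2, 4, 1, 11]:

(0, 1): arr[0]=3 > arr[1]=1
(0, 2): arr[0]=3 > arr[2]=2
(0, 4): arr[0]=3 > arr[4]=1
(2, 4): arr[2]=2 > arr[4]=1
(3, 4): arr[3]=4 > arr[4]=1

Total inversions: 5

The array has 5 inversion(s): (0,1), (0,2), (0,4), (2,4), (3,4). Each pair (i,j) satisfies i < j and arr[i] > arr[j].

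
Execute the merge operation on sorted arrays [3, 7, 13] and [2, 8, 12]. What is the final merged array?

Merging process:

Compare 3 vs 2: take 2 from right. Merged: [2]
Compare 3 vs 8: take 3 from left. Merged: [2, 3]
Compare 7 vs 8: take 7 from left. Merged: [2, 3, 7]
Compare 13 vs 8: take 8 from right. Merged: [2, 3, 7, 8]
Compare 13 vs 12: take 12 from right. Merged: [2, 3, 7, 8, 12]
Append remaining from left: [13]. Merged: [2, 3, 7, 8, 12, 13]

Final merged array: [2, 3, 7, 8, 12, 13]
Total comparisons: 5

The merged array is [2, 3, 7, 8, 12, 13], requiring 5 comparisons. The merge step runs in O(n) time where n is the total number of elements.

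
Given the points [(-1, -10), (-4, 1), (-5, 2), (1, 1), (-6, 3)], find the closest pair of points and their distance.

Computing all pairwise distances among 5 points:

d((-1, -10), (-4, 1)) = 11.4018
d((-1, -10), (-5, 2)) = 12.6491
d((-1, -10), (1, 1)) = 11.1803
d((-1, -10), (-6, 3)) = 13.9284
d((-4, 1), (-5, 2)) = 1.4142 <-- minimum
d((-4, 1), (1, 1)) = 5.0
d((-4, 1), (-6, 3)) = 2.8284
d((-5, 2), (1, 1)) = 6.0828
d((-5, 2), (-6, 3)) = 1.4142 <-- minimum
d((1, 1), (-6, 3)) = 7.2801

Minimum distance: 1.4142 (tie among 2 pairs: (-4, 1) and (-5, 2); (-5, 2) and (-6, 3))

The minimum Euclidean distance is 1.4142. There is a tie: 2 pairs achieve this minimum — (-4, 1) and (-5, 2); (-5, 2) and (-6, 3). Any of these is a valid closest pair. For 5 points, brute-force pairwise comparison is shown above. For large n, the divide-and-conquer algorithm (sort by x, recurse on halves, check the dividing strip) achieves O(n log n).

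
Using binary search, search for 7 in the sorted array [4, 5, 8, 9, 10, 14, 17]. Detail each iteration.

Binary search for 7 in [4, 5, 8, 9, 10, 14, 17]:

lo=0, hi=6, mid=3, arr[mid]=9 -> 9 > 7, search left half
lo=0, hi=2, mid=1, arr[mid]=5 -> 5 < 7, search right half
lo=2, hi=2, mid=2, arr[mid]=8 -> 8 > 7, search left half
lo=2 > hi=1, target 7 not found

Binary search determines that 7 is not in the array after 3 comparisons. The search space was exhausted without finding the target.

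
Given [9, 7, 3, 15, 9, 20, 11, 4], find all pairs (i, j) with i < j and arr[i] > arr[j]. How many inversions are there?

Finding inversions in [9, 7, 3, 15, 9, 20, 11, 4]:

(0, 1): arr[0]=9 > arr[1]=7
(0, 2): arr[0]=9 > arr[2]=3
(0, 7): arr[0]=9 > arr[7]=4
(1, 2): arr[1]=7 > arr[2]=3
(1, 7): arr[1]=7 > arr[7]=4
(3, 4): arr[3]=15 > arr[4]=9
(3, 6): arr[3]=15 > arr[6]=11
(3, 7): arr[3]=15 > arr[7]=4
(4, 7): arr[4]=9 > arr[7]=4
(5, 6): arr[5]=20 > arr[6]=11
(5, 7): arr[5]=20 > arr[7]=4
(6, 7): arr[6]=11 > arr[7]=4

Total inversions: 12

The array has 12 inversion(s): (0,1), (0,2), (0,7), (1,2), (1,7), (3,4), (3,6), (3,7), (4,7), (5,6), (5,7), (6,7). Each pair (i,j) satisfies i < j and arr[i] > arr[j].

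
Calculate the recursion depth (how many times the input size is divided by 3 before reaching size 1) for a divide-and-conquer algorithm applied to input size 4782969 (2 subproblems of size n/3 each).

For divide and conquer with division factor 3:

Problem sizes at each level:
Level 0: 4782969
Level 1: 1594323
Level 2: 531441
Level 3: 177147
Level 4: 59049
Level 5: 19683
Level 6: 6561
Level 7: 2187
Level 8: 729
Level 9: 243
Level 10: 81
Level 11: 27
Level 12: 9
Level 13: 3
Level 14: 1

The root is level 0 and the size-1 base case is level 14 (the tree spans levels 0 through 14, i.e. 15 levels counting the root), so the depth is the number of divisions: log_3(4782969) = 14

The recursion tree depth is log_3(4782969) = 14. At each level, the problem size is divided by 3, so it takes 14 divisions to reduce to a base case of size 1. The algorithm makes 2 recursive calls at each level.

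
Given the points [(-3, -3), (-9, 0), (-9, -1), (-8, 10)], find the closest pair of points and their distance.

Computing all pairwise distances among 4 points:

d((-3, -3), (-9, 0)) = 6.7082
d((-3, -3), (-9, -1)) = 6.3246
d((-3, -3), (-8, 10)) = 13.9284
d((-9, 0), (-9, -1)) = 1.0 <-- minimum
d((-9, 0), (-8, 10)) = 10.0499
d((-9, -1), (-8, 10)) = 11.0454

Closest pair: (-9, 0) and (-9, -1) with distance 1.0

The closest pair is (-9, 0) and (-9, -1) with Euclidean distance 1.0. For 4 points, brute-force pairwise comparison is shown above. For large n, the divide-and-conquer algorithm (sort by x, recurse on halves, check the dividing strip) achieves O(n log n).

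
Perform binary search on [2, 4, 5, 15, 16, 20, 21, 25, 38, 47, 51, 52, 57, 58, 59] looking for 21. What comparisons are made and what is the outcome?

Binary search for 21 in [2, 4, 5, 15, 16, 20, 21, 25, 38, 47, 51, 52, 57, 58, 59]:

lo=0, hi=14, mid=7, arr[mid]=25 -> 25 > 21, search left half
lo=0, hi=6, mid=3, arr[mid]=15 -> 15 < 21, search right half
lo=4, hi=6, mid=5, arr[mid]=20 -> 20 < 21, search right half
lo=6, hi=6, mid=6, arr[mid]=21 -> Found target at index 6!

Binary search finds 21 at index 6 after 4 comparisons. The search repeatedly halves the search space by comparing with the middle element.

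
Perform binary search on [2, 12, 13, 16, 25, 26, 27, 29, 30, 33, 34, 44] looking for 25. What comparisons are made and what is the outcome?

Binary search for 25 in [2, 12, 13, 16, 25, 26, 27, 29, 30, 33, 34, 44]:

lo=0, hi=11, mid=5, arr[mid]=26 -> 26 > 25, search left half
lo=0, hi=4, mid=2, arr[mid]=13 -> 13 < 25, search right half
lo=3, hi=4, mid=3, arr[mid]=16 -> 16 < 25, search right half
lo=4, hi=4, mid=4, arr[mid]=25 -> Found target at index 4!

Binary search finds 25 at index 4 after 4 comparisons. The search repeatedly halves the search space by comparing with the middle element.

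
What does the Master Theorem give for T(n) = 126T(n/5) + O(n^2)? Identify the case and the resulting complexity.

Master Theorem for T(n) = 126T(n/5) + O(n^2):

a = 126, b = 5, c = 2
log_b(a) = log_5(126) = 3.0050

Case 1: c = 2 < log_5(126) = 3.0050
T(n) = O(n^(log_5 126))

For T(n) = 126T(n/5) + O(n^2): log_5(126) = 3.0050. This is Case 1 of the Master Theorem (c < log_b(a), work dominated by leaves), giving O(n^(log_5 126)).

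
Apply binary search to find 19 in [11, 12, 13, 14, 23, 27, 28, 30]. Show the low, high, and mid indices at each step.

Binary search for 19 in [11, 12, 13, 14, 23, 27, 28, 30]:

lo=0, hi=7, mid=3, arr[mid]=14 -> 14 < 19, search right half
lo=4, hi=7, mid=5, arr[mid]=27 -> 27 > 19, search left half
lo=4, hi=4, mid=4, arr[mid]=23 -> 23 > 19, search left half
lo=4 > hi=3, target 19 not found

Binary search determines that 19 is not in the array after 3 comparisons. The search space was exhausted without finding the target.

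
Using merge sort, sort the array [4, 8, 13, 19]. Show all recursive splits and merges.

Merge sort trace:

Split: [4, 8, 13, 19] -> [4, 8] and [13, 19]
  Split: [4, 8] -> [4] and [8]
  Merge: [4] + [8] -> [4, 8]
  Split: [13, 19] -> [13] and [19]
  Merge: [13] + [19] -> [13, 19]
Merge: [4, 8] + [13, 19] -> [4, 8, 13, 19]

Final sorted array: [4, 8, 13, 19]

The merge sort proceeds by recursively splitting the array and merging sorted halves.
After all merges, the sorted array is [4, 8, 13, 19].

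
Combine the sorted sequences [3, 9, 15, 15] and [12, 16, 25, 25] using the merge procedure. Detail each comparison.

Merging process:

Compare 3 vs 12: take 3 from left. Merged: [3]
Compare 9 vs 12: take 9 from left. Merged: [3, 9]
Compare 15 vs 12: take 12 from right. Merged: [3, 9, 12]
Compare 15 vs 16: take 15 from left. Merged: [3, 9, 12, 15]
Compare 15 vs 16: take 15 from left. Merged: [3, 9, 12, 15, 15]
Append remaining from right: [16, 25, 25]. Merged: [3, 9, 12, 15, 15, 16, 25, 25]

Final merged array: [3, 9, 12, 15, 15, 16, 25, 25]
Total comparisons: 5

The merged array is [3, 9, 12, 15, 15, 16, 25, 25], requiring 5 comparisons. The merge step runs in O(n) time where n is the total number of elements.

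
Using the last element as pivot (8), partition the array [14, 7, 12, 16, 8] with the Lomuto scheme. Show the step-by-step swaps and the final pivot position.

Lomuto partition with pivot = 8:

Initial array: [14, 7, 12, 16, 8]

arr[0]=14 > 8: no swap
arr[1]=7 <= 8: swap with position 0, array becomes [7, 14, 12, 16, 8]
arr[2]=12 > 8: no swap
arr[3]=16 > 8: no swap

Place pivot at position 1: [7, 8, 12, 16, 14]
Pivot position: 1

After partitioning with pivot 8, the array becomes [7, 8, 12, 16, 14]. The pivot is placed at index 1. All elements to the left of the pivot are <= 8, and all elements to the right are > 8.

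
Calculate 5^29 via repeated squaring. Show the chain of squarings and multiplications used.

Computing 5^29 by squaring (build up from 5^1; each line after the first costs one multiplication):

5^1 = 5
5^2 = (5^1)^2 = 5^2 = 25
5^3 = 5 * 5^2 = 5 * 25 = 125
5^6 = (5^3)^2 = 125^2 = 15625
5^7 = 5 * 5^6 = 5 * 15625 = 78125
5^14 = (5^7)^2 = 78125^2 = 6103515625
5^28 = (5^14)^2 = 6103515625^2 = 37252902984619140625
5^29 = 5 * 5^28 = 5 * 37252902984619140625 = 186264514923095703125

Result: 186264514923095703125
Multiplications needed: 7 (7 lines after 5^1)

5^29 = 186264514923095703125. Using exponentiation by squaring, this requires 7 multiplications. The key idea: if the exponent is even, square the half-power; if odd, multiply by the base once.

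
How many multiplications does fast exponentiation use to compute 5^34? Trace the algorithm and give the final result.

Computing 5^34 by squaring (build up from 5^1; each line after the first costs one multiplication):

5^1 = 5
5^2 = (5^1)^2 = 5^2 = 25
5^4 = (5^2)^2 = 25^2 = 625
5^8 = (5^4)^2 = 625^2 = 390625
5^16 = (5^8)^2 = 390625^2 = 152587890625
5^17 = 5 * 5^16 = 5 * 152587890625 = 762939453125
5^34 = (5^17)^2 = 762939453125^2 = 582076609134674072265625

Result: 582076609134674072265625
Multiplications needed: 6 (6 lines after 5^1)

5^34 = 582076609134674072265625. Using exponentiation by squaring, this requires 6 multiplications. The key idea: if the exponent is even, square the half-power; if odd, multiply by the base once.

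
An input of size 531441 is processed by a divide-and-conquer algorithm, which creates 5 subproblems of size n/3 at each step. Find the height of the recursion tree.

For divide and conquer with division factor 3:

Problem sizes at each level:
Level 0: 531441
Level 1: 177147
Level 2: 59049
Level 3: 19683
Level 4: 6561
Level 5: 2187
Level 6: 729
Level 7: 243
Level 8: 81
Level 9: 27
Level 10: 9
Level 11: 3
Level 12: 1

The root is level 0 and the size-1 base case is level 12 (the tree spans levels 0 through 12, i.e. 13 levels counting the root), so the depth is the number of divisions: log_3(531441) = 12

The recursion tree depth is log_3(531441) = 12. At each level, the problem size is divided by 3, so it takes 12 divisions to reduce to a base case of size 1. The algorithm makes 5 recursive calls at each level.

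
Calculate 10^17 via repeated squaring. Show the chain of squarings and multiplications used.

Computing 10^17 by squaring (build up from 10^1; each line after the first costs one multiplication):

10^1 = 10
10^2 = (10^1)^2 = 10^2 = 100
10^4 = (10^2)^2 = 100^2 = 10000
10^8 = (10^4)^2 = 10000^2 = 100000000
10^16 = (10^8)^2 = 100000000^2 = 10000000000000000
10^17 = 10 * 10^16 = 10 * 10000000000000000 = 100000000000000000

Result: 100000000000000000
Multiplications needed: 5 (5 lines after 10^1)

10^17 = 100000000000000000. Using exponentiation by squaring, this requires 5 multiplications. The key idea: if the exponent is even, square the half-power; if odd, multiply by the base once.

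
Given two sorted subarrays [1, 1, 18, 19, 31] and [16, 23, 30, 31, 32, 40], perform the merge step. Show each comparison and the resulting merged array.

Merging process:

Compare 1 vs 16: take 1 from left. Merged: [1]
Compare 1 vs 16: take 1 from left. Merged: [1, 1]
Compare 18 vs 16: take 16 from right. Merged: [1, 1, 16]
Compare 18 vs 23: take 18 from left. Merged: [1, 1, 16, 18]
Compare 19 vs 23: take 19 from left. Merged: [1, 1, 16, 18, 19]
Compare 31 vs 23: take 23 from right. Merged: [1, 1, 16, 18, 19, 23]
Compare 31 vs 30: take 30 from right. Merged: [1, 1, 16, 18, 19, 23, 30]
Compare 31 vs 31: take 31 from left. Merged: [1, 1, 16, 18, 19, 23, 30, 31]
Append remaining from right: [31, 32, 40]. Merged: [1, 1, 16, 18, 19, 23, 30, 31, 31, 32, 40]

Final merged array: [1, 1, 16, 18, 19, 23, 30, 31, 31, 32, 40]
Total comparisons: 8

The merged array is [1, 1, 16, 18, 19, 23, 30, 31, 31, 32, 40], requiring 8 comparisons. The merge step runs in O(n) time where n is the total number of elements.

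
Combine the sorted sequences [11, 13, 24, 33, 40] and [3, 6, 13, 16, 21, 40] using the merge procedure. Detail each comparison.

Merging process:

Compare 11 vs 3: take 3 from right. Merged: [3]
Compare 11 vs 6: take 6 from right. Merged: [3, 6]
Compare 11 vs 13: take 11 from left. Merged: [3, 6, 11]
Compare 13 vs 13: take 13 from left. Merged: [3, 6, 11, 13]
Compare 24 vs 13: take 13 from right. Merged: [3, 6, 11, 13, 13]
Compare 24 vs 16: take 16 from right. Merged: [3, 6, 11, 13, 13, 16]
Compare 24 vs 21: take 21 from right. Merged: [3, 6, 11, 13, 13, 16, 21]
Compare 24 vs 40: take 24 from left. Merged: [3, 6, 11, 13, 13, 16, 21, 24]
Compare 33 vs 40: take 33 from left. Merged: [3, 6, 11, 13, 13, 16, 21, 24, 33]
Compare 40 vs 40: take 40 from left. Merged: [3, 6, 11, 13, 13, 16, 21, 24, 33, 40]
Append remaining from right: [40]. Merged: [3, 6, 11, 13, 13, 16, 21, 24, 33, 40, 40]

Final merged array: [3, 6, 11, 13, 13, 16, 21, 24, 33, 40, 40]
Total comparisons: 10

The merged array is [3, 6, 11, 13, 13, 16, 21, 24, 33, 40, 40], requiring 10 comparisons. The merge step runs in O(n) time where n is the total number of elements.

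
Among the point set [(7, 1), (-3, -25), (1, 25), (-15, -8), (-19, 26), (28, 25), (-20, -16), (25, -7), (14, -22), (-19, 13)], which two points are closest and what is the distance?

Computing all pairwise distances among 10 points:

d((7, 1), (-3, -25)) = 27.8568
d((7, 1), (1, 25)) = 24.7386
d((7, 1), (-15, -8)) = 23.7697
d((7, 1), (-19, 26)) = 36.0694
d((7, 1), (28, 25)) = 31.8904
d((7, 1), (-20, -16)) = 31.9061
d((7, 1), (25, -7)) = 19.6977
d((7, 1), (14, -22)) = 24.0416
d((7, 1), (-19, 13)) = 28.6356
d((-3, -25), (1, 25)) = 50.1597
d((-3, -25), (-15, -8)) = 20.8087
d((-3, -25), (-19, 26)) = 53.4509
d((-3, -25), (28, 25)) = 58.8303
d((-3, -25), (-20, -16)) = 19.2354
d((-3, -25), (25, -7)) = 33.2866
d((-3, -25), (14, -22)) = 17.2627
d((-3, -25), (-19, 13)) = 41.2311
d((1, 25), (-15, -8)) = 36.6742
d((1, 25), (-19, 26)) = 20.025
d((1, 25), (28, 25)) = 27.0
d((1, 25), (-20, -16)) = 46.0652
d((1, 25), (25, -7)) = 40.0
d((1, 25), (14, -22)) = 48.7647
d((1, 25), (-19, 13)) = 23.3238
d((-15, -8), (-19, 26)) = 34.2345
d((-15, -8), (28, 25)) = 54.2033
d((-15, -8), (-20, -16)) = 9.434 <-- minimum
d((-15, -8), (25, -7)) = 40.0125
d((-15, -8), (14, -22)) = 32.2025
d((-15, -8), (-19, 13)) = 21.3776
d((-19, 26), (28, 25)) = 47.0106
d((-19, 26), (-20, -16)) = 42.0119
d((-19, 26), (25, -7)) = 55.0
d((-19, 26), (14, -22)) = 58.2495
d((-19, 26), (-19, 13)) = 13.0
d((28, 25), (-20, -16)) = 63.1269
d((28, 25), (25, -7)) = 32.1403
d((28, 25), (14, -22)) = 49.0408
d((28, 25), (-19, 13)) = 48.5077
d((-20, -16), (25, -7)) = 45.8912
d((-20, -16), (14, -22)) = 34.5254
d((-20, -16), (-19, 13)) = 29.0172
d((25, -7), (14, -22)) = 18.6011
d((25, -7), (-19, 13)) = 48.3322
d((14, -22), (-19, 13)) = 48.1041

Closest pair: (-15, -8) and (-20, -16) with distance 9.434

The closest pair is (-15, -8) and (-20, -16) with Euclidean distance 9.434. For 10 points, brute-force pairwise comparison is shown above. For large n, the divide-and-conquer algorithm (sort by x, recurse on halves, check the dividing strip) achieves O(n log n).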